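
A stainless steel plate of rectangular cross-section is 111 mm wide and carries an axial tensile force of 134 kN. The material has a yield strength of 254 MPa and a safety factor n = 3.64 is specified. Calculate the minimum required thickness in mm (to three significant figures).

σ_allow = 254/3.64 = 69.78 MPa.
Required area A = F/σ_allow = 134000/69.78 = 1920 mm².
t = A/w = 1920/111 = 17.30 mm.

t = 17.3 mm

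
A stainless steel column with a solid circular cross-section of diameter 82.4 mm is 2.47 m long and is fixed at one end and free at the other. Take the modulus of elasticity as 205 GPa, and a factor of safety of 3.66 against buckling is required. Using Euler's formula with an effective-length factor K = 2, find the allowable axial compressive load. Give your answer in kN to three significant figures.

P_allow = 51.3 kN

I = πd⁴/64 = π×82.4⁴/64 = 2.263×10^6 mm⁴.
Effective length L_e = KL = 2×2.47 m = 4940 mm.
Euler critical load P_cr = π²EI/L_e² = π²×205000×2.263×10^6/4940² = 187600 N.
P_allow = P_cr/n = 187600/3.66 = 51260 N.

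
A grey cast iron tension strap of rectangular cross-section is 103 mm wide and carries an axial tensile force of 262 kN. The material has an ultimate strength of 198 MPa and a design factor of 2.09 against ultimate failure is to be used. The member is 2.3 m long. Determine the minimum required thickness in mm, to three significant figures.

σ_allow = 198/2.09 = 94.74 MPa.
Required area A = F/σ_allow = 262000/94.74 = 2766 mm².
t = A/w = 2766/103 = 26.85 mm.

t = 26.9 mm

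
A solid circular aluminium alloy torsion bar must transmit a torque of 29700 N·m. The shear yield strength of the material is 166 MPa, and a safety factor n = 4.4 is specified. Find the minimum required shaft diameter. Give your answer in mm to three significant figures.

d = 159 mm

Allowable shear stress τ_allow = 166/4.4 = 37.73 MPa.
For a solid shaft τ = 16T/(πd³), so d³ = 16T/(π τ_allow) = 16×2.9700×10^7/(π×37.73) = 4.009×10^6 mm³.
d = (4.009×10^6)^(1/3) = 158.9 mm.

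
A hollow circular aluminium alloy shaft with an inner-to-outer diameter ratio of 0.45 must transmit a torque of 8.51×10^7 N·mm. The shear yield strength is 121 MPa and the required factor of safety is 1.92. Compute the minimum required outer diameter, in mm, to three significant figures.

d_o = 193 mm

τ_allow = 121/1.92 = 63.02 MPa.
For a hollow shaft τ = 16T/[πd_o³(1−k⁴)] with k = 0.45, so 1−k⁴ = 0.9590.
d_o³ = 16T/[π τ_allow (1−k⁴)] = 16×8.5100×10^7/(π×63.02×0.9590) = 7.171×10^6 mm³.
d_o = 192.8 mm.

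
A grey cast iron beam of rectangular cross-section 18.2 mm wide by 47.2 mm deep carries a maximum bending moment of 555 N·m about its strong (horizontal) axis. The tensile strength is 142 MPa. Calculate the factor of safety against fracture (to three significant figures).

Section modulus S = bh²/6 = 18.2×47.2²/6 = 6758 mm³.
σ = M/S = 555000/6758 = 82.13 MPa.
n = 142/82.13 = 1.729.

n = 1.73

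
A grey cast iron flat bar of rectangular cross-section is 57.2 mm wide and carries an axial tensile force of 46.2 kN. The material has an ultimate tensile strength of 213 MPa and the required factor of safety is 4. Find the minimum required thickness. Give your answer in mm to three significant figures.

σ_allow = 213/4 = 53.25 MPa.
Required area A = F/σ_allow = 46200/53.25 = 867.6 mm².
t = A/w = 867.6/57.2 = 15.17 mm.

t = 15.2 mm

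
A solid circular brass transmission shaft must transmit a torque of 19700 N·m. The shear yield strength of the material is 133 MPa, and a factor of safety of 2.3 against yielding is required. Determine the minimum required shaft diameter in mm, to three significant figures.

Allowable shear stress τ_allow = 133/2.3 = 57.83 MPa.
For a solid shaft τ = 16T/(πd³), so d³ = 16T/(π τ_allow) = 16×1.9700×10^7/(π×57.83) = 1.735×10^6 mm³.
d = (1.735×10^6)^(1/3) = 120.2 mm.

d = 120 mm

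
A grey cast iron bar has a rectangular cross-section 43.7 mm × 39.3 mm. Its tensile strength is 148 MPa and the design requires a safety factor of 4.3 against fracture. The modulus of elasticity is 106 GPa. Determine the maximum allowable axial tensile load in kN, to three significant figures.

F_allow = 59.1 kN

σ_allow = 148/4.3 = 34.42 MPa.
A = 43.7×39.3 = 1717 mm².
F_allow = σ_allow × A = 34.42×1717 = 59110 N.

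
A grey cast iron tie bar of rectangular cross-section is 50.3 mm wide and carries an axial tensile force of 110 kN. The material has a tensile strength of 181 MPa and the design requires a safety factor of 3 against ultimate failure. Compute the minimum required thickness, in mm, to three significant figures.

t = 36.2 mm

σ_allow = 181/3 = 60.33 MPa.
Required area A = F/σ_allow = 110000/60.33 = 1823 mm².
t = A/w = 1823/50.3 = 36.25 mm.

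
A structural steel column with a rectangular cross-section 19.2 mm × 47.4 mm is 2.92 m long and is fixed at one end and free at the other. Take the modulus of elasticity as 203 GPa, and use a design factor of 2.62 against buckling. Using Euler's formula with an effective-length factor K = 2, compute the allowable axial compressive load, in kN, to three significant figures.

Buckling occurs about the weak axis: I_min = h·b³/12 = 47.4×19.2³/12 = 27960 mm⁴ (b = 19.2 mm is the smaller dimension).
Effective length L_e = KL = 2×2.92 m = 5840 mm.
Euler critical load P_cr = π²EI/L_e² = π²×203000×27960/5840² = 1642 N.
P_allow = P_cr/n = 1642/2.62 = 626.9 N.

P_allow = 0.627 kN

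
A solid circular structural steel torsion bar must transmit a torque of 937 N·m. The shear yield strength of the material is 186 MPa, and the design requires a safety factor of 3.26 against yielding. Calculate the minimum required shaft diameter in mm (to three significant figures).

d = 43.7 mm

Allowable shear stress τ_allow = 186/3.26 = 57.06 MPa.
For a solid shaft τ = 16T/(πd³), so d³ = 16T/(π τ_allow) = 16×937000/(π×57.06) = 83640 mm³.
d = (83640)^(1/3) = 43.73 mm.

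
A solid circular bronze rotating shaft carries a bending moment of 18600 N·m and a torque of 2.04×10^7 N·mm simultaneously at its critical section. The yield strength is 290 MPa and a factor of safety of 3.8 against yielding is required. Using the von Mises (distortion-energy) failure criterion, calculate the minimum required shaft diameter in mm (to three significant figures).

σ_allow = σ_y/n = 290/3.8 = 76.32 MPa.
For a solid shaft σ_b = 32M/(πd³) and τ = 16T/(πd³), so the von Mises stress is σ' = (16/πd³)·√(4M²+3T²).
√(4M²+3T²) = √(4×(1.860×10^7)² + 3×(2.040×10^7)²) = 5.131×10^7 N·mm.
d³ = 16×5.131×10^7/(π×76.32) = 3.424×10^6 mm³.
d = 150.7 mm.

d = 151 mm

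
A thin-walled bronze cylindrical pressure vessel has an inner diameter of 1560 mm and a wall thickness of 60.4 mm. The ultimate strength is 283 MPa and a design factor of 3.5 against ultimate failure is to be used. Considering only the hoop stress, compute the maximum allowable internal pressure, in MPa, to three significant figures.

p_allow = 6.26 MPa

σ_allow = 283/3.5 = 80.86 MPa.
σ_h = pD/(2t) → p_allow = 2σ_allow t/D = 2×80.86×60.4/1560 = 6.261 MPa.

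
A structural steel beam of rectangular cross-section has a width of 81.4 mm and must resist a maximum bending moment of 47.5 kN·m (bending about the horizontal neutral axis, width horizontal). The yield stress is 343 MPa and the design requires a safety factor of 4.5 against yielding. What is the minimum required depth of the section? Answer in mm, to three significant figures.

σ_allow = 343/4.5 = 76.22 MPa.
For a rectangular section σ = 6M/(bh²), so h² = 6M/(b σ_allow) = 6×4.7500×10^7/(81.4×76.22) = 45930 mm².
h = 214.3 mm.

h = 214 mm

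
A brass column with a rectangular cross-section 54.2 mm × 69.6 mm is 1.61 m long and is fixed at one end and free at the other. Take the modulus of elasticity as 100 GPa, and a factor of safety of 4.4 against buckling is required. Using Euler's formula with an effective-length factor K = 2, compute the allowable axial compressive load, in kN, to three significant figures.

P_allow = 20.0 kN

Buckling occurs about the weak axis: I_min = h·b³/12 = 69.6×54.2³/12 = 923500 mm⁴ (b = 54.2 mm is the smaller dimension).
Effective length L_e = KL = 2×1.61 m = 3220 mm.
Euler critical load P_cr = π²EI/L_e² = π²×100000×923500/3220² = 87910 N.
P_allow = P_cr/n = 87910/4.4 = 19980 N.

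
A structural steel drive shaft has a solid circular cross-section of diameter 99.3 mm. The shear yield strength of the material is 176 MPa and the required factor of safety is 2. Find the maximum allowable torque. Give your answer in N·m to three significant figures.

T_allow = 16900 N·m

τ_allow = 176/2 = 88.00 MPa.
For a solid shaft T_allow = τ_allow·πd³/16; πd³/16 = π×99.3³/16 = 192300 mm³.
T_allow = 88.00×192300 = 1.692×10^7 N·mm = 16920 N·m.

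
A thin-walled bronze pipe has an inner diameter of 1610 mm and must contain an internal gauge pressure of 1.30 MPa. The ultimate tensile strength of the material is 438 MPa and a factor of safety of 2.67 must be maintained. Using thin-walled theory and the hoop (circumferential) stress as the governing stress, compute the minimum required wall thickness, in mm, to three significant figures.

σ_allow = 438/2.67 = 164.0 MPa.
Hoop stress σ_h = pD/(2t), so t = pD/(2σ_allow) = 1.30×1610/(2×164.0) = 6.379 mm.

t = 6.38 mm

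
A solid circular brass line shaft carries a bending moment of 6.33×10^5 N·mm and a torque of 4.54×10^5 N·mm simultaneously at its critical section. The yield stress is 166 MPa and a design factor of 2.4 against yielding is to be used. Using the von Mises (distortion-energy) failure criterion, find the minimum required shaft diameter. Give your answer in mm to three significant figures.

d = 47.9 mm

σ_allow = σ_y/n = 166/2.4 = 69.17 MPa.
For a solid shaft σ_b = 32M/(πd³) and τ = 16T/(πd³), so the von Mises stress is σ' = (16/πd³)·√(4M²+3T²).
√(4M²+3T²) = √(4×(633000)² + 3×(454000)²) = 1.490×10^6 N·mm.
d³ = 16×1.490×10^6/(π×69.17) = 109700 mm³.
d = 47.88 mm.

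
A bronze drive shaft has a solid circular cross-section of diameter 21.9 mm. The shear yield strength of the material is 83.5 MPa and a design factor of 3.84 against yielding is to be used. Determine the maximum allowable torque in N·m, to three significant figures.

τ_allow = 83.5/3.84 = 21.74 MPa.
For a solid shaft T_allow = τ_allow·πd³/16; πd³/16 = π×21.9³/16 = 2062 mm³.
T_allow = 21.74×2062 = 44850 N·mm = 44.85 N·m.

T_allow = 44.8 N·m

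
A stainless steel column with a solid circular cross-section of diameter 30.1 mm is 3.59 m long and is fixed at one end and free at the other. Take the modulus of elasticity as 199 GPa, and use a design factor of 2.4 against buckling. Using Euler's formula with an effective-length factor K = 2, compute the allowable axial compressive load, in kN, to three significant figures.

I = πd⁴/64 = π×30.1⁴/64 = 40290 mm⁴.
Effective length L_e = KL = 2×3.59 m = 7180 mm.
Euler critical load P_cr = π²EI/L_e² = π²×199000×40290/7180² = 1535 N.
P_allow = P_cr/n = 1535/2.4 = 639.6 N.

P_allow = 0.640 kN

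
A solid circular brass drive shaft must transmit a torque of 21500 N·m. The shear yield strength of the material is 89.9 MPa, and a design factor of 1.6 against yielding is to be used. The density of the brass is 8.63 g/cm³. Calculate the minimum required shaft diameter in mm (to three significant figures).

Allowable shear stress τ_allow = 89.9/1.6 = 56.19 MPa.
For a solid shaft τ = 16T/(πd³), so d³ = 16T/(π τ_allow) = 16×2.1500×10^7/(π×56.19) = 1.949×10^6 mm³.
d = (1.949×10^6)^(1/3) = 124.9 mm.

d = 125 mm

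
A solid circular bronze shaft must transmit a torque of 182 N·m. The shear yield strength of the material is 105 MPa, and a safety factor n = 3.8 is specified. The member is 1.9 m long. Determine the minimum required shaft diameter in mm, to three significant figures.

Allowable shear stress τ_allow = 105/3.8 = 27.63 MPa.
For a solid shaft τ = 16T/(πd³), so d³ = 16T/(π τ_allow) = 16×182000/(π×27.63) = 33550 mm³.
d = (33550)^(1/3) = 32.25 mm.

d = 32.3 mm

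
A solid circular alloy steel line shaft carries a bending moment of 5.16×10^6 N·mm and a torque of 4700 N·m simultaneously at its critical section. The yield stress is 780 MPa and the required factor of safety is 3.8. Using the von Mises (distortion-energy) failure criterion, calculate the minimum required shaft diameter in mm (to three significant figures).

d = 68.8 mm

σ_allow = σ_y/n = 780/3.8 = 205.3 MPa.
For a solid shaft σ_b = 32M/(πd³) and τ = 16T/(πd³), so the von Mises stress is σ' = (16/πd³)·√(4M²+3T²).
√(4M²+3T²) = √(4×(5.160×10^6)² + 3×(4.700×10^6)²) = 1.314×10^7 N·mm.
d³ = 16×1.314×10^7/(π×205.3) = 326100 mm³.
d = 68.83 mm.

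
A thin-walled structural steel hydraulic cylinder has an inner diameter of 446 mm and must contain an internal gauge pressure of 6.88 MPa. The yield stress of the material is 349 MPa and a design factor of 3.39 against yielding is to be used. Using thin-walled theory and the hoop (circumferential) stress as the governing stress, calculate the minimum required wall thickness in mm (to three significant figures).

t = 14.9 mm

σ_allow = 349/3.39 = 102.9 MPa.
Hoop stress σ_h = pD/(2t), so t = pD/(2σ_allow) = 6.88×446/(2×102.9) = 14.90 mm.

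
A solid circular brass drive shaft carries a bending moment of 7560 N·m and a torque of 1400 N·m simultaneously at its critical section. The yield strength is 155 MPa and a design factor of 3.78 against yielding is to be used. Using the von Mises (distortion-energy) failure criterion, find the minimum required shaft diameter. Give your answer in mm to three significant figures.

σ_allow = σ_y/n = 155/3.78 = 41.01 MPa.
For a solid shaft σ_b = 32M/(πd³) and τ = 16T/(πd³), so the von Mises stress is σ' = (16/πd³)·√(4M²+3T²).
√(4M²+3T²) = √(4×(7.560×10^6)² + 3×(1.400×10^6)²) = 1.531×10^7 N·mm.
d³ = 16×1.531×10^7/(π×41.01) = 1.902×10^6 mm³.
d = 123.9 mm.

d = 124 mm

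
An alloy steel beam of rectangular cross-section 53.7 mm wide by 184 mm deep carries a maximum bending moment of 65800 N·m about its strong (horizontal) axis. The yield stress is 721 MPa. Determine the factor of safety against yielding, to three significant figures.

Section modulus S = bh²/6 = 53.7×184²/6 = 303000 mm³.
σ = M/S = 6.5800×10^7/303000 = 217.2 MPa.
n = 721/217.2 = 3.320.

n = 3.32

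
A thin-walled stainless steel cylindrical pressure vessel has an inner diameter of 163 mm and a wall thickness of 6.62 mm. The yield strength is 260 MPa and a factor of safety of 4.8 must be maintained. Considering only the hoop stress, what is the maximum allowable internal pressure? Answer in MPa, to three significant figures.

p_allow = 4.40 MPa

σ_allow = 260/4.8 = 54.17 MPa.
σ_h = pD/(2t) → p_allow = 2σ_allow t/D = 2×54.17×6.62/163 = 4.400 MPa.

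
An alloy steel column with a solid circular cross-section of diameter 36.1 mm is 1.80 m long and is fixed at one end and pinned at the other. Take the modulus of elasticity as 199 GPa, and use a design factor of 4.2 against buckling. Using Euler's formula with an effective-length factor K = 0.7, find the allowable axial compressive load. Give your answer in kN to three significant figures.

I = πd⁴/64 = π×36.1⁴/64 = 83370 mm⁴.
Effective length L_e = KL = 0.7×1.80 m = 1260 mm.
Euler critical load P_cr = π²EI/L_e² = π²×199000×83370/1260² = 103100 N.
P_allow = P_cr/n = 103100/4.2 = 24560 N.

P_allow = 24.6 kN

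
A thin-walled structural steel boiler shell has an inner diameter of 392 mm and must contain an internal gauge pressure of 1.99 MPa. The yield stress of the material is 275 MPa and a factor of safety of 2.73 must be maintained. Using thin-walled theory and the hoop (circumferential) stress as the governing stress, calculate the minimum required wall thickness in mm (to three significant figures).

t = 3.87 mm

σ_allow = 275/2.73 = 100.7 MPa.
Hoop stress σ_h = pD/(2t), so t = pD/(2σ_allow) = 1.99×392/(2×100.7) = 3.872 mm.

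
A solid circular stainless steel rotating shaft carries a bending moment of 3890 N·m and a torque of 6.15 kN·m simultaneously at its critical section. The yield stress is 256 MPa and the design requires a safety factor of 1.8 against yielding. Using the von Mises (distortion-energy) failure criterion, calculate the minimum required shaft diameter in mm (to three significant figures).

σ_allow = σ_y/n = 256/1.8 = 142.2 MPa.
For a solid shaft σ_b = 32M/(πd³) and τ = 16T/(πd³), so the von Mises stress is σ' = (16/πd³)·√(4M²+3T²).
√(4M²+3T²) = √(4×(3.890×10^6)² + 3×(6.150×10^6)²) = 1.319×10^7 N·mm.
d³ = 16×1.319×10^7/(π×142.2) = 472400 mm³.
d = 77.88 mm.

d = 77.9 mm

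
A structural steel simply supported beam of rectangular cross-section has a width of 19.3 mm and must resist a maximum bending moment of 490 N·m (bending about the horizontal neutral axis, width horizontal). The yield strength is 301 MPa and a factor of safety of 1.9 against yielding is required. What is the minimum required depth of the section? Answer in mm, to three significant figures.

σ_allow = 301/1.9 = 158.4 MPa.
For a rectangular section σ = 6M/(bh²), so h² = 6M/(b σ_allow) = 6×490000/(19.3×158.4) = 961.6 mm².
h = 31.01 mm.

h = 31.0 mm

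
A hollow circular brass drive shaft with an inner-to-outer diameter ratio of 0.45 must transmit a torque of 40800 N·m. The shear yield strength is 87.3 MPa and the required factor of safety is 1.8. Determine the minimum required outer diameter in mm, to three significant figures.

d_o = 165 mm

τ_allow = 87.3/1.8 = 48.50 MPa.
For a hollow shaft τ = 16T/[πd_o³(1−k⁴)] with k = 0.45, so 1−k⁴ = 0.9590.
d_o³ = 16T/[π τ_allow (1−k⁴)] = 16×4.0800×10^7/(π×48.50×0.9590) = 4.468×10^6 mm³.
d_o = 164.7 mm.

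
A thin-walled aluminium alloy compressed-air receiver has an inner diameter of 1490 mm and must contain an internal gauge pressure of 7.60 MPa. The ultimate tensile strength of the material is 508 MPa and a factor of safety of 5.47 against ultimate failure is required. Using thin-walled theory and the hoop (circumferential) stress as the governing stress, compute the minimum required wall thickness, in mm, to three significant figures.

σ_allow = 508/5.47 = 92.87 MPa.
Hoop stress σ_h = pD/(2t), so t = pD/(2σ_allow) = 7.60×1490/(2×92.87) = 60.97 mm.

t = 61.0 mm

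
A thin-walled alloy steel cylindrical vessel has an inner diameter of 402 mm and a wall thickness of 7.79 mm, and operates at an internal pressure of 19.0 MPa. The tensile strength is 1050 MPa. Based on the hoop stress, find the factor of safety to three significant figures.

n = 2.14

σ_h = pD/(2t) = 19.0×402/(2×7.79) = 490.2 MPa.
n = 1050/490.2 = 2.142.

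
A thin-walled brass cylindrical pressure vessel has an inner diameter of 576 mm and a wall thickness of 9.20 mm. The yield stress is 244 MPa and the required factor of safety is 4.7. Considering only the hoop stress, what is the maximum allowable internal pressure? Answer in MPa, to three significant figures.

p_allow = 1.66 MPa

σ_allow = 244/4.7 = 51.91 MPa.
σ_h = pD/(2t) → p_allow = 2σ_allow t/D = 2×51.91×9.20/576 = 1.658 MPa.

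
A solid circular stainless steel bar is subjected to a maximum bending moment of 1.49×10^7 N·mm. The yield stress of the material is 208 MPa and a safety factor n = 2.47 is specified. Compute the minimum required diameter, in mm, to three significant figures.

d = 122 mm

σ_allow = 208/2.47 = 84.21 MPa.
For a solid circular section σ = 32M/(πd³), so d³ = 32M/(π σ_allow) = 32×1.4900×10^7/(π×84.21) = 1.802×10^6 mm³.
d = 121.7 mm.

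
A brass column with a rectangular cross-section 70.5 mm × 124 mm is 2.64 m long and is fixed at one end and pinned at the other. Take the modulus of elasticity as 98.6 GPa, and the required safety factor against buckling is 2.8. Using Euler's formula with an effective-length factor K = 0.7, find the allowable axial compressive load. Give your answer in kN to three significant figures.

P_allow = 368 kN

Buckling occurs about the weak axis: I_min = h·b³/12 = 124×70.5³/12 = 3.621×10^6 mm⁴ (b = 70.5 mm is the smaller dimension).
Effective length L_e = KL = 0.7×2.64 m = 1848 mm.
Euler critical load P_cr = π²EI/L_e² = π²×98600×3.621×10^6/1848² = 1.032×10^6 N.
P_allow = P_cr/n = 1.032×10^6/2.8 = 368500 N.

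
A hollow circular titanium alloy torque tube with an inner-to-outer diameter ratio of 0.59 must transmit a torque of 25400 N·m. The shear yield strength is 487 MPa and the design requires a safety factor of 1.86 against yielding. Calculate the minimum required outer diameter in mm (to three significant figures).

d_o = 82.5 mm

τ_allow = 487/1.86 = 261.8 MPa.
For a hollow shaft τ = 16T/[πd_o³(1−k⁴)] with k = 0.59, so 1−k⁴ = 0.8788.
d_o³ = 16T/[π τ_allow (1−k⁴)] = 16×2.5400×10^7/(π×261.8×0.8788) = 562200 mm³.
d_o = 82.53 mm.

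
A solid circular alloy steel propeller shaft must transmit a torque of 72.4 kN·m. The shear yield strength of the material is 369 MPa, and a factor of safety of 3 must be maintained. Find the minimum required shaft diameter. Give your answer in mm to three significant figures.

d = 144 mm

Allowable shear stress τ_allow = 369/3 = 123.0 MPa.
For a solid shaft τ = 16T/(πd³), so d³ = 16T/(π τ_allow) = 16×7.2400×10^7/(π×123.0) = 2.998×10^6 mm³.
d = (2.998×10^6)^(1/3) = 144.2 mm.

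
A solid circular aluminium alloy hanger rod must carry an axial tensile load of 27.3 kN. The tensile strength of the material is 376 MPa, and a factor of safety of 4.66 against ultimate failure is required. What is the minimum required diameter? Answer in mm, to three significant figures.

d = 20.8 mm

Allowable stress σ_allow = 376/4.66 = 80.69 MPa.
Required area A = F/σ_allow = 27300/80.69 = 338.3 mm².
A = πd²/4 → d = √(4A/π) = 20.76 mm.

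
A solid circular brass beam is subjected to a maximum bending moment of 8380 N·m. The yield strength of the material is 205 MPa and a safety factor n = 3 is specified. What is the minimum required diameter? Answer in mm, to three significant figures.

σ_allow = 205/3 = 68.33 MPa.
For a solid circular section σ = 32M/(πd³), so d³ = 32M/(π σ_allow) = 32×8380000/(π×68.33) = 1.249×10^6 mm³.
d = 107.7 mm.

d = 108 mm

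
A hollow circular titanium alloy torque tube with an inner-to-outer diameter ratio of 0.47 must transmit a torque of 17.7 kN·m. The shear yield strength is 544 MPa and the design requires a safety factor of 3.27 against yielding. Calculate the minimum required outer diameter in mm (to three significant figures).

τ_allow = 544/3.27 = 166.4 MPa.
For a hollow shaft τ = 16T/[πd_o³(1−k⁴)] with k = 0.47, so 1−k⁴ = 0.9512.
d_o³ = 16T/[π τ_allow (1−k⁴)] = 16×1.7700×10^7/(π×166.4×0.9512) = 569700 mm³.
d_o = 82.90 mm.

d_o = 82.9 mm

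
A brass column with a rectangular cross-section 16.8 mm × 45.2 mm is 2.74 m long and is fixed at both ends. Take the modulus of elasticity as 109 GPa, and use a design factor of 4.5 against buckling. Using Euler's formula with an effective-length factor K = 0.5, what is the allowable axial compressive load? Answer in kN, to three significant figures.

Buckling occurs about the weak axis: I_min = h·b³/12 = 45.2×16.8³/12 = 17860 mm⁴ (b = 16.8 mm is the smaller dimension).
Effective length L_e = KL = 0.5×2.74 m = 1370 mm.
Euler critical load P_cr = π²EI/L_e² = π²×109000×17860/1370² = 10240 N.
P_allow = P_cr/n = 10240/4.5 = 2275 N.

P_allow = 2.27 kN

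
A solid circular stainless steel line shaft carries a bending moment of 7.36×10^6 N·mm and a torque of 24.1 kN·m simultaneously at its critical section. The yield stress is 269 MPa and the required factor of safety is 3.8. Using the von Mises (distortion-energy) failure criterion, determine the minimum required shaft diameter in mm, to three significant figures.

σ_allow = σ_y/n = 269/3.8 = 70.79 MPa.
For a solid shaft σ_b = 32M/(πd³) and τ = 16T/(πd³), so the von Mises stress is σ' = (16/πd³)·√(4M²+3T²).
√(4M²+3T²) = √(4×(7.360×10^6)² + 3×(2.410×10^7)²) = 4.426×10^7 N·mm.
d³ = 16×4.426×10^7/(π×70.79) = 3.184×10^6 mm³.
d = 147.1 mm.

d = 147 mm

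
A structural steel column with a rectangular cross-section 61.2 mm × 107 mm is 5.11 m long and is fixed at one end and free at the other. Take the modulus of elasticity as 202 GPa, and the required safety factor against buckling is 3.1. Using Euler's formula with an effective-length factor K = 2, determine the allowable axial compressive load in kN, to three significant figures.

P_allow = 12.6 kN

Buckling occurs about the weak axis: I_min = h·b³/12 = 107×61.2³/12 = 2.044×10^6 mm⁴ (b = 61.2 mm is the smaller dimension).
Effective length L_e = KL = 2×5.11 m = 10220 mm.
Euler critical load P_cr = π²EI/L_e² = π²×202000×2.044×10^6/10220² = 39010 N.
P_allow = P_cr/n = 39010/3.1 = 12580 N.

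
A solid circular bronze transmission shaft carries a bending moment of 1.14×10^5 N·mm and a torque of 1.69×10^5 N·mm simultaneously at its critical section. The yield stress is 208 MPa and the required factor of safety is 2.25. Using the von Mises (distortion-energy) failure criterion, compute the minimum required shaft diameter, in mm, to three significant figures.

d = 27.3 mm

σ_allow = σ_y/n = 208/2.25 = 92.44 MPa.
For a solid shaft σ_b = 32M/(πd³) and τ = 16T/(πd³), so the von Mises stress is σ' = (16/πd³)·√(4M²+3T²).
√(4M²+3T²) = √(4×(114000)² + 3×(169000)²) = 371000 N·mm.
d³ = 16×371000/(π×92.44) = 20440 mm³.
d = 27.34 mm.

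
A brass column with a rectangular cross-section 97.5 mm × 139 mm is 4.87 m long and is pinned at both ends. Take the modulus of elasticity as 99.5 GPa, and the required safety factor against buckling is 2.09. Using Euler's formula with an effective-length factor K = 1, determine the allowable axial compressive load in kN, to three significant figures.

Buckling occurs about the weak axis: I_min = h·b³/12 = 139×97.5³/12 = 1.074×10^7 mm⁴ (b = 97.5 mm is the smaller dimension).
Effective length L_e = KL = 1×4.87 m = 4870 mm.
Euler critical load P_cr = π²EI/L_e² = π²×99500×1.074×10^7/4870² = 444500 N.
P_allow = P_cr/n = 444500/2.09 = 212700 N.

P_allow = 213 kN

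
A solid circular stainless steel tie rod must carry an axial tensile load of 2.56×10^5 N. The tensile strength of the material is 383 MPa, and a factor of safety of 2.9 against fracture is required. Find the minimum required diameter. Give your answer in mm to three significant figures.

Allowable stress σ_allow = 383/2.9 = 132.1 MPa.
Required area A = F/σ_allow = 256000/132.1 = 1938 mm².
A = πd²/4 → d = √(4A/π) = 49.68 mm.

d = 49.7 mm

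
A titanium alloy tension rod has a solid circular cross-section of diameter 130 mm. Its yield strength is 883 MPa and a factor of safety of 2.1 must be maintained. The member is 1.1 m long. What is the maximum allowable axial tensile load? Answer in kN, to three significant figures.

F_allow = 5580 kN

σ_allow = 883/2.1 = 420.5 MPa.
A = πd²/4 = π×130²/4 = 13270 mm².
F_allow = σ_allow × A = 420.5×13270 = 5.581×10^6 N.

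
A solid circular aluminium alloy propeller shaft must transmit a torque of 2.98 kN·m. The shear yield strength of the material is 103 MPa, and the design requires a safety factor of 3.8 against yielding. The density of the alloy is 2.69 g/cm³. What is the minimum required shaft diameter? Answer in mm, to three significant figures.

d = 82.4 mm

Allowable shear stress τ_allow = 103/3.8 = 27.11 MPa.
For a solid shaft τ = 16T/(πd³), so d³ = 16T/(π τ_allow) = 16×2980000/(π×27.11) = 559900 mm³.
d = (559900)^(1/3) = 82.42 mm.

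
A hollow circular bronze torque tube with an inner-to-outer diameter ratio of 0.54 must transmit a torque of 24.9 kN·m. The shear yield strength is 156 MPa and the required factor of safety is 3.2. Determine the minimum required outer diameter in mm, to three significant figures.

d_o = 142 mm

τ_allow = 156/3.2 = 48.75 MPa.
For a hollow shaft τ = 16T/[πd_o³(1−k⁴)] with k = 0.54, so 1−k⁴ = 0.9150.
d_o³ = 16T/[π τ_allow (1−k⁴)] = 16×2.4900×10^7/(π×48.75×0.9150) = 2.843×10^6 mm³.
d_o = 141.7 mm.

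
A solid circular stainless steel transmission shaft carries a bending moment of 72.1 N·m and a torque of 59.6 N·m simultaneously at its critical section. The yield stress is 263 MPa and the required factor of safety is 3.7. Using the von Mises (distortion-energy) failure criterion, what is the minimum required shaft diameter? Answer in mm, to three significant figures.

σ_allow = σ_y/n = 263/3.7 = 71.08 MPa.
For a solid shaft σ_b = 32M/(πd³) and τ = 16T/(πd³), so the von Mises stress is σ' = (16/πd³)·√(4M²+3T²).
√(4M²+3T²) = √(4×(72100)² + 3×(59600)²) = 177300 N·mm.
d³ = 16×177300/(π×71.08) = 12710 mm³.
d = 23.34 mm.

d = 23.3 mm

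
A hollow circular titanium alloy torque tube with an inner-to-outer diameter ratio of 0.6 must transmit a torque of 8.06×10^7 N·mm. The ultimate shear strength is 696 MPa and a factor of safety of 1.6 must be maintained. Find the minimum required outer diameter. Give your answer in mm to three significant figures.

τ_allow = 696/1.6 = 435.0 MPa.
For a hollow shaft τ = 16T/[πd_o³(1−k⁴)] with k = 0.6, so 1−k⁴ = 0.8704.
d_o³ = 16T/[π τ_allow (1−k⁴)] = 16×8.0600×10^7/(π×435.0×0.8704) = 1.084×10^6 mm³.
d_o = 102.7 mm.

d_o = 103 mm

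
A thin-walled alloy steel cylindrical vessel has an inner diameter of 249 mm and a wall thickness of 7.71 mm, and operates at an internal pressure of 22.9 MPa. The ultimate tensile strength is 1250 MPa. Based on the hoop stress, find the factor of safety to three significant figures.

σ_h = pD/(2t) = 22.9×249/(2×7.71) = 369.8 MPa.
n = 1250/369.8 = 3.380.

n = 3.38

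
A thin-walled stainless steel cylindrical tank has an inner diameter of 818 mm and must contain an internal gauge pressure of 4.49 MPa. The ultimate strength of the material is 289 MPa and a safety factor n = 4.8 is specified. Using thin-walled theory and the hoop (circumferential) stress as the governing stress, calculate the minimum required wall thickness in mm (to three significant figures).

t = 30.5 mm

σ_allow = 289/4.8 = 60.21 MPa.
Hoop stress σ_h = pD/(2t), so t = pD/(2σ_allow) = 4.49×818/(2×60.21) = 30.50 mm.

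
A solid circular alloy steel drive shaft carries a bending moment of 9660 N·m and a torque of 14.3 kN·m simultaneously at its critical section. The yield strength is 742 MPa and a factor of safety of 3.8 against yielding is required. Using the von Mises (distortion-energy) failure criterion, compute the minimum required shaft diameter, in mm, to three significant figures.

d = 93.6 mm

σ_allow = σ_y/n = 742/3.8 = 195.3 MPa.
For a solid shaft σ_b = 32M/(πd³) and τ = 16T/(πd³), so the von Mises stress is σ' = (16/πd³)·√(4M²+3T²).
√(4M²+3T²) = √(4×(9.660×10^6)² + 3×(1.430×10^7)²) = 3.141×10^7 N·mm.
d³ = 16×3.141×10^7/(π×195.3) = 819300 mm³.
d = 93.57 mm.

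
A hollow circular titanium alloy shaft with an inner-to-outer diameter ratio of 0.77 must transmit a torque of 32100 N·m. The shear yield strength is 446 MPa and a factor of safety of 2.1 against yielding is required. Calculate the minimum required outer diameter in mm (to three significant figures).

τ_allow = 446/2.1 = 212.4 MPa.
For a hollow shaft τ = 16T/[πd_o³(1−k⁴)] with k = 0.77, so 1−k⁴ = 0.6485.
d_o³ = 16T/[π τ_allow (1−k⁴)] = 16×3.2100×10^7/(π×212.4×0.6485) = 1.187×10^6 mm³.
d_o = 105.9 mm.

d_o = 106 mm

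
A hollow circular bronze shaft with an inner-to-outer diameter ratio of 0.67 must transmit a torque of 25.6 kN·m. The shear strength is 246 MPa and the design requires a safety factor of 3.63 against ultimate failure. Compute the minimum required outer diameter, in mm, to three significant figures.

τ_allow = 246/3.63 = 67.77 MPa.
For a hollow shaft τ = 16T/[πd_o³(1−k⁴)] with k = 0.67, so 1−k⁴ = 0.7985.
d_o³ = 16T/[π τ_allow (1−k⁴)] = 16×2.5600×10^7/(π×67.77×0.7985) = 2.409×10^6 mm³.
d_o = 134.1 mm.

d_o = 134 mm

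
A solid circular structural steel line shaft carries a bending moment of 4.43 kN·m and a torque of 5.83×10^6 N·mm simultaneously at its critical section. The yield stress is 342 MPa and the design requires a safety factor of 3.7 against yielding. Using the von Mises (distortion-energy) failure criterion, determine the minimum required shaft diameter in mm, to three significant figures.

d = 90.5 mm

σ_allow = σ_y/n = 342/3.7 = 92.43 MPa.
For a solid shaft σ_b = 32M/(πd³) and τ = 16T/(πd³), so the von Mises stress is σ' = (16/πd³)·√(4M²+3T²).
√(4M²+3T²) = √(4×(4.430×10^6)² + 3×(5.830×10^6)²) = 1.343×10^7 N·mm.
d³ = 16×1.343×10^7/(π×92.43) = 740200 mm³.
d = 90.46 mm.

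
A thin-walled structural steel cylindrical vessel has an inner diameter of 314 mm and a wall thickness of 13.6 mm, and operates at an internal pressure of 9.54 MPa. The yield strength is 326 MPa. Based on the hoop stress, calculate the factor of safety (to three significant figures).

n = 2.96

σ_h = pD/(2t) = 9.54×314/(2×13.6) = 110.1 MPa.
n = 326/110.1 = 2.960.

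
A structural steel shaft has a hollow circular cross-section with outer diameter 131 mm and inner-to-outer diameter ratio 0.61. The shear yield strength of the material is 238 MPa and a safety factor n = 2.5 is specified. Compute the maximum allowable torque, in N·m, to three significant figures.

τ_allow = 238/2.5 = 95.20 MPa.
For a hollow shaft T_allow = τ_allow·πd_o³(1−k⁴)/16 with 1−k⁴ = 0.8615, so πd_o³(1−k⁴)/16 = 380300 mm³.
T_allow = 95.20×380300 = 3.620×10^7 N·mm = 36200 N·m.

T_allow = 36200 N·m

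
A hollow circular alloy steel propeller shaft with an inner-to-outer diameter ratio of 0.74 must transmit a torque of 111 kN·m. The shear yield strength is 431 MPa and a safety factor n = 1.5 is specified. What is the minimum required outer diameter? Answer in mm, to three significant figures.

τ_allow = 431/1.5 = 287.3 MPa.
For a hollow shaft τ = 16T/[πd_o³(1−k⁴)] with k = 0.74, so 1−k⁴ = 0.7001.
d_o³ = 16T/[π τ_allow (1−k⁴)] = 16×1.1100×10^8/(π×287.3×0.7001) = 2.810×10^6 mm³.
d_o = 141.1 mm.

d_o = 141 mm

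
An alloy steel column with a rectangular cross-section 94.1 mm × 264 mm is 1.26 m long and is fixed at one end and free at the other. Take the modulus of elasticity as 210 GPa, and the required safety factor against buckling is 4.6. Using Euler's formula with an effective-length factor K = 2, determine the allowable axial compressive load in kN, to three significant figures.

P_allow = 1300 kN

Buckling occurs about the weak axis: I_min = h·b³/12 = 264×94.1³/12 = 1.833×10^7 mm⁴ (b = 94.1 mm is the smaller dimension).
Effective length L_e = KL = 2×1.26 m = 2520 mm.
Euler critical load P_cr = π²EI/L_e² = π²×210000×1.833×10^7/2520² = 5.983×10^6 N.
P_allow = P_cr/n = 5.983×10^6/4.6 = 1.301×10^6 N.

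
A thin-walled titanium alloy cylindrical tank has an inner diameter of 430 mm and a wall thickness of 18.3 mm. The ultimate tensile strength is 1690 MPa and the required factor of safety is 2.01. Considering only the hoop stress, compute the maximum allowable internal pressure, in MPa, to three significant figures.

p_allow = 71.6 MPa

σ_allow = 1690/2.01 = 840.8 MPa.
σ_h = pD/(2t) → p_allow = 2σ_allow t/D = 2×840.8×18.3/430 = 71.57 MPa.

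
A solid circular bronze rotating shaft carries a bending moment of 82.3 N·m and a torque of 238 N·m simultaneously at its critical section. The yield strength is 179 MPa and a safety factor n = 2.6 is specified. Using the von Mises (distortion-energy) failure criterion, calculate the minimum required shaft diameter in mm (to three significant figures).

d = 32.0 mm

σ_allow = σ_y/n = 179/2.6 = 68.85 MPa.
For a solid shaft σ_b = 32M/(πd³) and τ = 16T/(πd³), so the von Mises stress is σ' = (16/πd³)·√(4M²+3T²).
√(4M²+3T²) = √(4×(82300)² + 3×(238000)²) = 443900 N·mm.
d³ = 16×443900/(π×68.85) = 32840 mm³.
d = 32.02 mm.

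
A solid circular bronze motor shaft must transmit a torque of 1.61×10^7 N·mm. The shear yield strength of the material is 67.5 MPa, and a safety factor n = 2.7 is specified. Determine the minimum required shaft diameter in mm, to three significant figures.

Allowable shear stress τ_allow = 67.5/2.7 = 25.00 MPa.
For a solid shaft τ = 16T/(πd³), so d³ = 16T/(π τ_allow) = 16×1.6100×10^7/(π×25.00) = 3.280×10^6 mm³.
d = (3.280×10^6)^(1/3) = 148.6 mm.

d = 149 mm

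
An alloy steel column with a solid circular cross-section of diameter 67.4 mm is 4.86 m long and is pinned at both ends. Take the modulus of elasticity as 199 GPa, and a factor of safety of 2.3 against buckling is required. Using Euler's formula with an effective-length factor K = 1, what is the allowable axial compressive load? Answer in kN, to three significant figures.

P_allow = 36.6 kN

I = πd⁴/64 = π×67.4⁴/64 = 1.013×10^6 mm⁴.
Effective length L_e = KL = 1×4.86 m = 4860 mm.
Euler critical load P_cr = π²EI/L_e² = π²×199000×1.013×10^6/4860² = 84230 N.
P_allow = P_cr/n = 84230/2.3 = 36620 N.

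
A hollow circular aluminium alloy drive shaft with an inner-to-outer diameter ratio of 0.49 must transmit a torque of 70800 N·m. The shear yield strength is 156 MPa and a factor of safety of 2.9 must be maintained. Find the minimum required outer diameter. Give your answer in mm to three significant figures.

τ_allow = 156/2.9 = 53.79 MPa.
For a hollow shaft τ = 16T/[πd_o³(1−k⁴)] with k = 0.49, so 1−k⁴ = 0.9424.
d_o³ = 16T/[π τ_allow (1−k⁴)] = 16×7.0800×10^7/(π×53.79×0.9424) = 7.113×10^6 mm³.
d_o = 192.3 mm.

d_o = 192 mm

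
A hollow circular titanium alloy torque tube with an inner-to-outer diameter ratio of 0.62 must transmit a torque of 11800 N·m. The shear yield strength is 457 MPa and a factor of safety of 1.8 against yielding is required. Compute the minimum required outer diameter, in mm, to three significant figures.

τ_allow = 457/1.8 = 253.9 MPa.
For a hollow shaft τ = 16T/[πd_o³(1−k⁴)] with k = 0.62, so 1−k⁴ = 0.8522.
d_o³ = 16T/[π τ_allow (1−k⁴)] = 16×1.1800×10^7/(π×253.9×0.8522) = 277700 mm³.
d_o = 65.25 mm.

d_o = 65.2 mm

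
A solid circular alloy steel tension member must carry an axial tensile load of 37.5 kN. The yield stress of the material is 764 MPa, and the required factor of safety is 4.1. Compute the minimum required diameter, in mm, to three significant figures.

Allowable stress σ_allow = 764/4.1 = 186.3 MPa.
Required area A = F/σ_allow = 37500/186.3 = 201.2 mm².
A = πd²/4 → d = √(4A/π) = 16.01 mm.

d = 16.0 mm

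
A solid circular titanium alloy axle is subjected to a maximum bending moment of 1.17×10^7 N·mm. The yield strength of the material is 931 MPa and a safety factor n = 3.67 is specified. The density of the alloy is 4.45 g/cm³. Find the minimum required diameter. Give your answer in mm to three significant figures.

σ_allow = 931/3.67 = 253.7 MPa.
For a solid circular section σ = 32M/(πd³), so d³ = 32M/(π σ_allow) = 32×1.1700×10^7/(π×253.7) = 469800 mm³.
d = 77.74 mm.

d = 77.7 mm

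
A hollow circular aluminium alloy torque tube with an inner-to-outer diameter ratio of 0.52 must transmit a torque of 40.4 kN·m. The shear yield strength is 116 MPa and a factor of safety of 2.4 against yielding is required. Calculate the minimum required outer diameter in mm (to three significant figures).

d_o = 166 mm

τ_allow = 116/2.4 = 48.33 MPa.
For a hollow shaft τ = 16T/[πd_o³(1−k⁴)] with k = 0.52, so 1−k⁴ = 0.9269.
d_o³ = 16T/[π τ_allow (1−k⁴)] = 16×4.0400×10^7/(π×48.33×0.9269) = 4.593×10^6 mm³.
d_o = 166.2 mm.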